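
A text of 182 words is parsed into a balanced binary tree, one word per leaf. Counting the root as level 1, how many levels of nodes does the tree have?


In a balanced binary tree with n leaves the deepest leaf is ceil(log2(n)) edges below the root,
so counting node levels inclusive of root and leaves gives ceil(log2(n)) + 1 levels.
log2(182) = 7.5078
ceil(7.5078) = 8
levels = 8 + 1 = 9

9


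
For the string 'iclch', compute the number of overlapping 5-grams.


String 'iclch' has length L = 5.
Number of overlapping n-grams = L - n + 1
Substituting: 5 - 5 + 1 = 1

1


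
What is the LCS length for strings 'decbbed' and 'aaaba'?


DP table for LCS of 'decbbed' and 'aaaba':
       a  a  a  b  a
    0  0  0  0  0  0
  d 0  0  0  0  0  0
  e 0  0  0  0  0  0
  c 0  0  0  0  0  0
  b 0  0  0  0  1  1
  b 0  0  0  0  1  1
  e 0  0  0  0  1  1
  d 0  0  0  0  1  1
LCS: 'b'
LCS length = 1

1


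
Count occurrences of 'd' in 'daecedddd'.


Scanning 'daecedddd' for 'd':
  Position 0: 'd' -> MATCH (count: 1)
  Position 5: 'd' -> MATCH (count: 2)
  Position 6: 'd' -> MATCH (count: 3)
  Position 7: 'd' -> MATCH (count: 4)
  Position 8: 'd' -> MATCH (count: 5)
Total occurrences of 'd': 5

5


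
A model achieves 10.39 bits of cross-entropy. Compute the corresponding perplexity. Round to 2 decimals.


Perplexity formula: PP = 2^H
H = 10.39
PP = 2^10.39
Decompose: 2^10.39 = 2^10 * 2^0.39
2^10 = 1024, 2^0.39 ~ 1.3103934
PP ~ 1024 * 1.3103934 = 1341.8428416
Rounded to 2 decimals: 1341.84

1341.84


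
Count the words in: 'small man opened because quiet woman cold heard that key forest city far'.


Counting words by splitting on spaces:
  Word 1: 'small'
  Word 2: 'man'
  Word 3: 'opened'
  Word 4: 'because'
  Word 5: 'quiet'
  Word 6: 'woman'
  Word 7: 'cold'
  Word 8: 'heard'
  Word 9: 'that'
  Word 10: 'key'
  Word 11: 'forest'
  Word 12: 'city'
  Word 13: 'far'
Total words: 13

13


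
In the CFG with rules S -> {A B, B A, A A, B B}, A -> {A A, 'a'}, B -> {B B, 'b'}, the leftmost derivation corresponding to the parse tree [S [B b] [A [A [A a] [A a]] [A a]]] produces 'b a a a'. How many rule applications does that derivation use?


Every bracketed nonterminal node [X ...] in the tree is produced by exactly one rule application.
Reading the tree off as a leftmost derivation:
  Step 1: S  =>  B A   (applied S -> B A)
  Step 2: B A  =>  b A   (applied B -> b)
  Step 3: b A  =>  b A A   (applied A -> A A)
  Step 4: b A A  =>  b A A A   (applied A -> A A)
  Step 5: b A A A  =>  b a A A   (applied A -> a)
  Step 6: b a A A  =>  b a a A   (applied A -> a)
  Step 7: b a a A  =>  b a a a   (applied A -> a)
Final yield: b a a a
Total rewrite steps: 7

7


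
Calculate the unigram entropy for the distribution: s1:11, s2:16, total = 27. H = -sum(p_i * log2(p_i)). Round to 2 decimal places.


Computing entropy H = -sum(p_i * log2(p_i)):
  s1: p = 11/27 = 0.4074, -p*log2(p) = 0.5278
  s2: p = 16/27 = 0.5926, -p*log2(p) = 0.4473
H = sum of terms = 0.9751
Rounded to 2 decimals: 0.98

0.98


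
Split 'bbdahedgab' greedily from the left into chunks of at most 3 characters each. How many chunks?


'bbdahedgab' has 10 characters.
Chunking with max size 3:
  Chunk 1: 'bbd' (positions 0-2)
  Chunk 2: 'ahe' (positions 3-5)
  Chunk 3: 'dga' (positions 6-8)
  Chunk 4: 'b' (positions 9-9)
Total chunks: ceil(10 / 3) = 4

4


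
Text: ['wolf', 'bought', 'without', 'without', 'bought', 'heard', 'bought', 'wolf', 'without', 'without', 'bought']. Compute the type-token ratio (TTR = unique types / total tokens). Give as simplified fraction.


Tokens: 11
Unique types: ('bought', 'heard', 'without', 'wolf') = 4
TTR = 4/11
Already in lowest terms.

4/11


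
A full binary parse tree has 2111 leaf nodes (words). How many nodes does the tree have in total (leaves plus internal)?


Leaf nodes (terminals): 2111
Internal nodes = n - 1 = 2111 - 1 = 2110
Total = leaves + internal = 2111 + 2110 = 4221

4221


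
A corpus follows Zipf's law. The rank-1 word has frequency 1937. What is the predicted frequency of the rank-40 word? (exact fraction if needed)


Zipf's law: freq(rank) = f1 / rank
f1 = 1937, rank = 40
freq = 1937 / 40
GCD(1937, 40) = 1
Simplified: 1937/40

1937/40


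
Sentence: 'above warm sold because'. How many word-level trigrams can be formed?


Word trigrams from [4] words:
  Trigram 1: (above warm sold)
  Trigram 2: (warm sold because)
Total word trigrams: 4 - 2 = 2

2


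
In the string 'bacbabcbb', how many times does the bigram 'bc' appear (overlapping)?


Scanning 'bacbabcbb' for bigram 'bc':
  Position 0: 'ba' -> no
  Position 1: 'ac' -> no
  Position 2: 'cb' -> no
  Position 3: 'ba' -> no
  Position 4: 'ab' -> no
  Position 5: 'bc' -> MATCH
  Position 6: 'cb' -> no
  Position 7: 'bb' -> no
Total matches: 1

1


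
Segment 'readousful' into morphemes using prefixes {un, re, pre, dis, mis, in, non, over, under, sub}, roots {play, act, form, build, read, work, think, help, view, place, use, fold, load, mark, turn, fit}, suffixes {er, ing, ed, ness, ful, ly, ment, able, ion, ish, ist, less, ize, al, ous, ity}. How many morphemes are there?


Segmenting 'readousful' against the inventory:
  'read' -> root (morpheme 1)
  'ous' -> suffix (morpheme 2)
  'ful' -> suffix (morpheme 3)
Total morphemes: 3

3


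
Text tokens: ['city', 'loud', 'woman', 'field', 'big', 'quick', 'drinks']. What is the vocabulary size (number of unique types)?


Listing all tokens and tracking unique types:
  Token 1: 'city' -> NEW (unique so far: 1)
  Token 2: 'loud' -> NEW (unique so far: 2)
  Token 3: 'woman' -> NEW (unique so far: 3)
  Token 4: 'field' -> NEW (unique so far: 4)
  Token 5: 'big' -> NEW (unique so far: 5)
  Token 6: 'quick' -> NEW (unique so far: 6)
  Token 7: 'drinks' -> NEW (unique so far: 7)
Unique types: ('big', 'city', 'drinks', 'field', 'loud', 'quick', 'woman')
Vocabulary size: 7

7


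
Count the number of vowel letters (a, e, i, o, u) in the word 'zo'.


Scanning each character of 'zo':
  Position 1: 'z' -> consonant (running count: 0)
  Position 2: 'o' -> vowel (running count: 1)
Total vowels: 1

1


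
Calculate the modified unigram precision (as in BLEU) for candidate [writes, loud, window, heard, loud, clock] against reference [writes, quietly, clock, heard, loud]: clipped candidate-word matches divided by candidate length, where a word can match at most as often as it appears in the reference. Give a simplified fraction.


Reference word counts: {'clock': 1, 'heard': 1, 'loud': 1, 'quietly': 1, 'writes': 1}
Checking each candidate word (with clipping):
  'writes' -> in reference (ref count 1, used 1/1) -> match (matches: 1)
  'loud' -> in reference (ref count 1, used 1/1) -> match (matches: 2)
  'window' -> not in reference -> no match (matches: 2)
  'heard' -> in reference (ref count 1, used 1/1) -> match (matches: 3)
  'loud' -> ref count 1 already used up (1/1) -> clipped, no match (matches: 3)
  'clock' -> in reference (ref count 1, used 1/1) -> match (matches: 4)
Clipped matches: 4, Candidate length: 6
Precision = 4/6 = 2/3

2/3


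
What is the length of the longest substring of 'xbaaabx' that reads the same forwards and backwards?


Scanning 'xbaaabx' for palindromic substrings.
Substring at positions 0-6: 'xbaaabx'.
Check: reverse('xbaaabx') = 'xbaaabx' -> palindrome confirmed.
No longer palindromic substring exists; longest length = 7

7


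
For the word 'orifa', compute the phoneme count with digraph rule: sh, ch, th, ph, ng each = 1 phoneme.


Parsing 'orifa' greedily, digraphs first:
  'o' -> vowel phoneme (phonemes so far: 1)
  'r' -> consonant phoneme (phonemes so far: 2)
  'i' -> vowel phoneme (phonemes so far: 3)
  'f' -> consonant phoneme (phonemes so far: 4)
  'a' -> vowel phoneme (phonemes so far: 5)
Total phonemes: 5

5


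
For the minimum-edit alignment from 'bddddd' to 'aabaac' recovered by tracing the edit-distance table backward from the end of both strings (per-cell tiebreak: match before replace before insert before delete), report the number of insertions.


Edit distance = 6. Backtracking from cell (6, 6) with preference match > replace > insert > delete,
then listing the resulting alignment 'bddddd' -> 'aabaac' left to right:
  Step 1: replace b->a
  Step 2: replace d->a
  Step 3: replace d->b
  Step 4: replace d->a
  Step 5: replace d->a
  Step 6: replace d->c
Total insertions: 0

0


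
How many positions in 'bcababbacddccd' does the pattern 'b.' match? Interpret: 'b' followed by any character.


Pattern: b. means 'b' followed by any character.
Scanning 'bcababbacddccd' position-by-position:
  Pos 0: window 'bc' -> MATCH
  Pos 1: window 'ca' -> no
  Pos 2: window 'ab' -> no
  Pos 3: window 'ba' -> MATCH
  Pos 4: window 'ab' -> no
  Pos 5: window 'bb' -> MATCH
  Pos 6: window 'ba' -> MATCH
  Pos 7: window 'ac' -> no
  Pos 8: window 'cd' -> no
  Pos 9: window 'dd' -> no
  Pos 10: window 'dc' -> no
  Pos 11: window 'cc' -> no
  Pos 12: window 'cd' -> no
  Pos 13: window 'd' -> no
Total matches: 4

4


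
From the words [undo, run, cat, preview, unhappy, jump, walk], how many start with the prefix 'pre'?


Checking each word for prefix 'pre':
  'undo' -> no (count: 0)
  'run' -> no (count: 0)
  'cat' -> no (count: 0)
  'preview' -> YES, starts with 'pre' (count: 1)
  'unhappy' -> no (count: 1)
  'jump' -> no (count: 1)
  'walk' -> no (count: 1)
Total with prefix 'pre': 1

1


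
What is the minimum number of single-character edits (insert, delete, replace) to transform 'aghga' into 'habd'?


Building DP table for s1='aghga' (len 5) and s2='habd' (len 4):
       h  a  b  d
    0  1  2  3  4
  a 1  1  1  2  3
  g 2  2  2  2  3
  h 3  2  3  3  3
  g 4  3  3  4  4
  a 5  4  3  4  5
Edit distance = dp[5][4] = 5

5


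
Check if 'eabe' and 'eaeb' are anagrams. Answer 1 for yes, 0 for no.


Sort characters of 'eabe': 'abee'
Sort characters of 'eaeb': 'abee'
Sorted forms match -> they ARE anagrams
Result: 1

1


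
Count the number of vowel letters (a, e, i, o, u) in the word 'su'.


Scanning each character of 'su':
  Position 1: 's' -> consonant (running count: 0)
  Position 2: 'u' -> vowel (running count: 1)
Total vowels: 1

1


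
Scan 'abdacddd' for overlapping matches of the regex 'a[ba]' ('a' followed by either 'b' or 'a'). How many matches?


Pattern: a[ba] means 'a' followed by either 'b' or 'a'.
Scanning 'abdacddd' position-by-position:
  Pos 0: window 'ab' -> MATCH
  Pos 1: window 'bd' -> no
  Pos 2: window 'da' -> no
  Pos 3: window 'ac' -> no
  Pos 4: window 'cd' -> no
  Pos 5: window 'dd' -> no
  Pos 6: window 'dd' -> no
  Pos 7: window 'd' -> no
Total matches: 1

1


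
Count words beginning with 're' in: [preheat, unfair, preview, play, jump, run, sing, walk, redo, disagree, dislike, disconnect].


Checking each word for prefix 're':
  'preheat' -> no (count: 0)
  'unfair' -> no (count: 0)
  'preview' -> no (count: 0)
  'play' -> no (count: 0)
  'jump' -> no (count: 0)
  'run' -> no (count: 0)
  'sing' -> no (count: 0)
  'walk' -> no (count: 0)
  'redo' -> YES, starts with 're' (count: 1)
  'disagree' -> no (count: 1)
  'dislike' -> no (count: 1)
  'disconnect' -> no (count: 1)
Total with prefix 're': 1

1


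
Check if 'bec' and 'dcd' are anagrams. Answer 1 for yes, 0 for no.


Sort characters of 'bec': 'bce'
Sort characters of 'dcd': 'cdd'
Sorted forms differ -> they are NOT anagrams
Result: 0

0


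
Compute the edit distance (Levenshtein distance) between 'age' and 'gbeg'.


Building DP table for s1='age' (len 3) and s2='gbeg' (len 4):
       g  b  e  g
    0  1  2  3  4
  a 1  1  2  3  4
  g 2  1  2  3  3
  e 3  2  2  2  3
Edit distance = dp[3][4] = 3

3


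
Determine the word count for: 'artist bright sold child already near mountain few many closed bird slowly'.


Counting words by splitting on spaces:
  Word 1: 'artist'
  Word 2: 'bright'
  Word 3: 'sold'
  Word 4: 'child'
  Word 5: 'already'
  Word 6: 'near'
  Word 7: 'mountain'
  Word 8: 'few'
  Word 9: 'many'
  Word 10: 'closed'
  Word 11: 'bird'
  Word 12: 'slowly'
Total words: 12

12


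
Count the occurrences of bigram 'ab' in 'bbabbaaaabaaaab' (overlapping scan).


Scanning 'bbabbaaaabaaaab' for bigram 'ab':
  Position 0: 'bb' -> no
  Position 1: 'ba' -> no
  Position 2: 'ab' -> MATCH
  Position 3: 'bb' -> no
  Position 4: 'ba' -> no
  Position 5: 'aa' -> no
  Position 6: 'aa' -> no
  Position 7: 'aa' -> no
  Position 8: 'ab' -> MATCH
  Position 9: 'ba' -> no
  Position 10: 'aa' -> no
  Position 11: 'aa' -> no
  Position 12: 'aa' -> no
  Position 13: 'ab' -> MATCH
Total matches: 3

3


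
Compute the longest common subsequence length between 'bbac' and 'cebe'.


DP table for LCS of 'bbac' and 'cebe':
       c  e  b  e
    0  0  0  0  0
  b 0  0  0  1  1
  b 0  0  0  1  1
  a 0  0  0  1  1
  c 0  1  1  1  1
LCS: 'b'
LCS length = 1

1


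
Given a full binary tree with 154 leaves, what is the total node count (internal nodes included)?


Leaf nodes (terminals): 154
Internal nodes = n - 1 = 154 - 1 = 153
Total = leaves + internal = 154 + 153 = 307

307


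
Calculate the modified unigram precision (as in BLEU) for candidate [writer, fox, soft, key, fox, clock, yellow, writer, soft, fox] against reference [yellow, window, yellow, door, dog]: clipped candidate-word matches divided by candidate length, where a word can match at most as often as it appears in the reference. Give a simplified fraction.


Reference word counts: {'dog': 1, 'door': 1, 'window': 1, 'yellow': 2}
Checking each candidate word (with clipping):
  'writer' -> not in reference -> no match (matches: 0)
  'fox' -> not in reference -> no match (matches: 0)
  'soft' -> not in reference -> no match (matches: 0)
  'key' -> not in reference -> no match (matches: 0)
  'fox' -> not in reference -> no match (matches: 0)
  'clock' -> not in reference -> no match (matches: 0)
  'yellow' -> in reference (ref count 2, used 1/2) -> match (matches: 1)
  'writer' -> not in reference -> no match (matches: 1)
  'soft' -> not in reference -> no match (matches: 1)
  'fox' -> not in reference -> no match (matches: 1)
Clipped matches: 1, Candidate length: 10
Precision = 1/10

1/10


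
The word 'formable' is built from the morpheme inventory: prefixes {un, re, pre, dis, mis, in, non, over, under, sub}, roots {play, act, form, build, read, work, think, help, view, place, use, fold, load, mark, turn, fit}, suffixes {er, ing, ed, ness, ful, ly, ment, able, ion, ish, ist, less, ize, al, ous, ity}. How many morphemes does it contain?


Segmenting 'formable' against the inventory:
  'form' -> root (morpheme 1)
  'able' -> suffix (morpheme 2)
Total morphemes: 2

2


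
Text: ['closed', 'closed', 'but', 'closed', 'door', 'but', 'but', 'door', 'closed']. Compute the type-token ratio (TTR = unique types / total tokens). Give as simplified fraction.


Tokens: 9
Unique types: ('but', 'closed', 'door') = 3
TTR = 3/9
Simplify: divide both by 3 -> 1/3
TTR = 1/3

1/3


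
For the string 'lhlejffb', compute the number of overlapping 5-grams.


String 'lhlejffb' has length L = 8.
Number of overlapping n-grams = L - n + 1
Substituting: 8 - 5 + 1 = 4

4


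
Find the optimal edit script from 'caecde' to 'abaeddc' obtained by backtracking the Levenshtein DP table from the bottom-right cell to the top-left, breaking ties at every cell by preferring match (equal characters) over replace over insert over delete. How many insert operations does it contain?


Edit distance = 4. Backtracking from cell (6, 7) with preference match > replace > insert > delete,
then listing the resulting alignment 'caecde' -> 'abaeddc' left to right:
  Step 1: insert 'a' [insertion #1]
  Step 2: replace c->b
  Step 3: keep 'a'
  Step 4: keep 'e'
  Step 5: replace c->d
  Step 6: keep 'd'
  Step 7: replace e->c
Total insertions: 1

1


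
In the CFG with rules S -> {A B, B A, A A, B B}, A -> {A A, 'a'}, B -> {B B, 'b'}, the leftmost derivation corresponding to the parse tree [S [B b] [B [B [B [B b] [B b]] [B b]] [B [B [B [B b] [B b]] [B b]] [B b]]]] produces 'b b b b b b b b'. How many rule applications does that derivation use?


Every bracketed nonterminal node [X ...] in the tree is produced by exactly one rule application.
Reading the tree off as a leftmost derivation:
  Step 1: S  =>  B B   (applied S -> B B)
  Step 2: B B  =>  b B   (applied B -> b)
  Step 3: b B  =>  b B B   (applied B -> B B)
  Step 4: b B B  =>  b B B B   (applied B -> B B)
  Step 5: b B B B  =>  b B B B B   (applied B -> B B)
  Step 6: b B B B B  =>  b b B B B   (applied B -> b)
  Step 7: b b B B B  =>  b b b B B   (applied B -> b)
  Step 8: b b b B B  =>  b b b b B   (applied B -> b)
  Step 9: b b b b B  =>  b b b b B B   (applied B -> B B)
  Step 10: b b b b B B  =>  b b b b B B B   (applied B -> B B)
  Step 11: b b b b B B B  =>  b b b b B B B B   (applied B -> B B)
  Step 12: b b b b B B B B  =>  b b b b b B B B   (applied B -> b)
  Step 13: b b b b b B B B  =>  b b b b b b B B   (applied B -> b)
  Step 14: b b b b b b B B  =>  b b b b b b b B   (applied B -> b)
  Step 15: b b b b b b b B  =>  b b b b b b b b   (applied B -> b)
Final yield: b b b b b b b b
Total rewrite steps: 15

15


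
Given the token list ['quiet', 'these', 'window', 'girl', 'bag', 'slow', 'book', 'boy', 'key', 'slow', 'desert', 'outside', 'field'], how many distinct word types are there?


Listing all tokens and tracking unique types:
  Token 1: 'quiet' -> NEW (unique so far: 1)
  Token 2: 'these' -> NEW (unique so far: 2)
  Token 3: 'window' -> NEW (unique so far: 3)
  Token 4: 'girl' -> NEW (unique so far: 4)
  Token 5: 'bag' -> NEW (unique so far: 5)
  Token 6: 'slow' -> NEW (unique so far: 6)
  Token 7: 'book' -> NEW (unique so far: 7)
  Token 8: 'boy' -> NEW (unique so far: 8)
  Token 9: 'key' -> NEW (unique so far: 9)
  Token 10: 'slow' -> duplicate (unique so far: 9)
  Token 11: 'desert' -> NEW (unique so far: 10)
  Token 12: 'outside' -> NEW (unique so far: 11)
  Token 13: 'field' -> NEW (unique so far: 12)
Unique types: ('bag', 'book', 'boy', 'desert', 'field', 'girl', 'key', 'outside', 'quiet', 'slow', 'these', 'window')
Vocabulary size: 12

12


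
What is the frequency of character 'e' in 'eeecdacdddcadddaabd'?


Scanning 'eeecdacdddcadddaabd' for 'e':
  Position 0: 'e' -> MATCH (count: 1)
  Position 1: 'e' -> MATCH (count: 2)
  Position 2: 'e' -> MATCH (count: 3)
Total occurrences of 'e': 3

3


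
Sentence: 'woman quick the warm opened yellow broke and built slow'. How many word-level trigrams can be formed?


Word trigrams from [10] words:
  Trigram 1: (woman quick the)
  Trigram 2: (quick the warm)
  Trigram 3: (the warm opened)
  Trigram 4: (warm opened yellow)
  Trigram 5: (opened yellow broke)
  Trigram 6: (yellow broke and)
  Trigram 7: (broke and built)
  Trigram 8: (and built slow)
Total word trigrams: 10 - 2 = 8

8


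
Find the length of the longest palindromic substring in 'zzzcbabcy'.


Scanning 'zzzcbabcy' for palindromic substrings.
Substring at positions 3-7: 'cbabc'.
Check: reverse('cbabc') = 'cbabc' -> palindrome confirmed.
Neighbouring characters ('z' / 'y') break symmetry, so it cannot extend further.
No longer palindromic substring exists; longest length = 5

5


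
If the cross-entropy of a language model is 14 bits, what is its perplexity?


Perplexity formula: PP = 2^H
H = 14
PP = 2^14
PP = 2^14 = 16384

16384


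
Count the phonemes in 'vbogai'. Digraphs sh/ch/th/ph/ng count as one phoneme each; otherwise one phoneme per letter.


Parsing 'vbogai' greedily, digraphs first:
  'v' -> consonant phoneme (phonemes so far: 1)
  'b' -> consonant phoneme (phonemes so far: 2)
  'o' -> vowel phoneme (phonemes so far: 3)
  'g' -> consonant phoneme (phonemes so far: 4)
  'a' -> vowel phoneme (phonemes so far: 5)
  'i' -> vowel phoneme (phonemes so far: 6)
Total phonemes: 6

6


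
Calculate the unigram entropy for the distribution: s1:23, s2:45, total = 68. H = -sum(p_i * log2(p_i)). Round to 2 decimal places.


Computing entropy H = -sum(p_i * log2(p_i)):
  s1: p = 23/68 = 0.3382, -p*log2(p) = 0.5290
  s2: p = 45/68 = 0.6618, -p*log2(p) = 0.3942
H = sum of terms = 0.9232
Rounded to 2 decimals: 0.92

0.92


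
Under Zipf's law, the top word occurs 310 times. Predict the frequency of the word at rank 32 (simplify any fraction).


Zipf's law: freq(rank) = f1 / rank
f1 = 310, rank = 32
freq = 310 / 32
GCD(310, 32) = 2
Simplified: 155/16

155/16


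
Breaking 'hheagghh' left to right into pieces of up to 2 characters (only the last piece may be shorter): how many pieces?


'hheagghh' has 8 characters.
Chunking with max size 2:
  Chunk 1: 'hh' (positions 0-1)
  Chunk 2: 'ea' (positions 2-3)
  Chunk 3: 'gg' (positions 4-5)
  Chunk 4: 'hh' (positions 6-7)
Total chunks: ceil(8 / 2) = 4

4


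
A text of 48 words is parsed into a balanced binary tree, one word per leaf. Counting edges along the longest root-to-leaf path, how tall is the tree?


In a balanced binary tree with n leaves the deepest leaf is ceil(log2(n)) edges below the root.
log2(48) = 5.5850
ceil(5.5850) = 6
height (edges) = 6

6


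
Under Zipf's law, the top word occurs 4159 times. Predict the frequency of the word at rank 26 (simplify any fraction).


Zipf's law: freq(rank) = f1 / rank
f1 = 4159, rank = 26
freq = 4159 / 26
GCD(4159, 26) = 1
Simplified: 4159/26

4159/26


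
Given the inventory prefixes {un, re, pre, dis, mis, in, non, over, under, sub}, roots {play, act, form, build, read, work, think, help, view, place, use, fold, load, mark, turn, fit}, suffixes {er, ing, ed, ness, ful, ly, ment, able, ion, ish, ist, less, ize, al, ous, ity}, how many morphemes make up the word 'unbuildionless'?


Segmenting 'unbuildionless' against the inventory:
  'un' -> prefix (morpheme 1)
  'build' -> root (morpheme 2)
  'ion' -> suffix (morpheme 3)
  'less' -> suffix (morpheme 4)
Total morphemes: 4

4


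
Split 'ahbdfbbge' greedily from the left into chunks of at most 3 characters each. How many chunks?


'ahbdfbbge' has 9 characters.
Chunking with max size 3:
  Chunk 1: 'ahb' (positions 0-2)
  Chunk 2: 'dfb' (positions 3-5)
  Chunk 3: 'bge' (positions 6-8)
Total chunks: ceil(9 / 3) = 3

3


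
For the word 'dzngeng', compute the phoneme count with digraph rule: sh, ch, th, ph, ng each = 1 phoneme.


Parsing 'dzngeng' greedily, digraphs first:
  'd' -> consonant phoneme (phonemes so far: 1)
  'z' -> consonant phoneme (phonemes so far: 2)
  'ng' -> digraph (1 consonant phoneme) (phonemes so far: 3)
  'e' -> vowel phoneme (phonemes so far: 4)
  'ng' -> digraph (1 consonant phoneme) (phonemes so far: 5)
Total phonemes: 5

5


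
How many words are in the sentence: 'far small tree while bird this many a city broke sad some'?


Counting words by splitting on spaces:
  Word 1: 'far'
  Word 2: 'small'
  Word 3: 'tree'
  Word 4: 'while'
  Word 5: 'bird'
  Word 6: 'this'
  Word 7: 'many'
  Word 8: 'a'
  Word 9: 'city'
  Word 10: 'broke'
  Word 11: 'sad'
  Word 12: 'some'
Total words: 12

12


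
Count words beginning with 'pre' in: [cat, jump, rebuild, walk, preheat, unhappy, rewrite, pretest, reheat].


Checking each word for prefix 'pre':
  'cat' -> no (count: 0)
  'jump' -> no (count: 0)
  'rebuild' -> no (count: 0)
  'walk' -> no (count: 0)
  'preheat' -> YES, starts with 'pre' (count: 1)
  'unhappy' -> no (count: 1)
  'rewrite' -> no (count: 1)
  'pretest' -> YES, starts with 'pre' (count: 2)
  'reheat' -> no (count: 2)
Total with prefix 'pre': 2

2


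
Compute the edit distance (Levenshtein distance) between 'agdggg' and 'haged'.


Building DP table for s1='agdggg' (len 6) and s2='haged' (len 5):
       h  a  g  e  d
    0  1  2  3  4  5
  a 1  1  1  2  3  4
  g 2  2  2  1  2  3
  d 3  3  3  2  2  2
  g 4  4  4  3  3  3
  g 5  5  5  4  4  4
  g 6  6  6  5  5  5
Edit distance = dp[6][5] = 5

5


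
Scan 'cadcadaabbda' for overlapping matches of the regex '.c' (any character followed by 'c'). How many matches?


Pattern: .c means any character followed by 'c'.
Scanning 'cadcadaabbda' position-by-position:
  Pos 0: window 'ca' -> no
  Pos 1: window 'ad' -> no
  Pos 2: window 'dc' -> MATCH
  Pos 3: window 'ca' -> no
  Pos 4: window 'ad' -> no
  Pos 5: window 'da' -> no
  Pos 6: window 'aa' -> no
  Pos 7: window 'ab' -> no
  Pos 8: window 'bb' -> no
  Pos 9: window 'bd' -> no
  Pos 10: window 'da' -> no
  Pos 11: window 'a' -> no
Total matches: 1

1


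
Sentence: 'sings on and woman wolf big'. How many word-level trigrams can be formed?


Word trigrams from [6] words:
  Trigram 1: (sings on and)
  Trigram 2: (on and woman)
  Trigram 3: (and woman wolf)
  Trigram 4: (woman wolf big)
Total word trigrams: 6 - 2 = 4

4


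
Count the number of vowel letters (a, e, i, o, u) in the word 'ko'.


Scanning each character of 'ko':
  Position 1: 'k' -> consonant (running count: 0)
  Position 2: 'o' -> vowel (running count: 1)
Total vowels: 1

1


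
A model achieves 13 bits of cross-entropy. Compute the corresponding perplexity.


Perplexity formula: PP = 2^H
H = 13
PP = 2^13
PP = 2^13 = 8192

8192


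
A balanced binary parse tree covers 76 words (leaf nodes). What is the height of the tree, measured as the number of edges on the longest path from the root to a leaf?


In a balanced binary tree with n leaves the deepest leaf is ceil(log2(n)) edges below the root.
log2(76) = 6.2479
ceil(6.2479) = 7
height (edges) = 7

7


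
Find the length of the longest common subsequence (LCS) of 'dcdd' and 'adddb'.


DP table for LCS of 'dcdd' and 'adddb':
       a  d  d  d  b
    0  0  0  0  0  0
  d 0  0  1  1  1  1
  c 0  0  1  1  1  1
  d 0  0  1  2  2  2
  d 0  0  1  2  3  3
LCS: 'ddd'
LCS length = 3

3


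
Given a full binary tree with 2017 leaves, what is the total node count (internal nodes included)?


Leaf nodes (terminals): 2017
Internal nodes = n - 1 = 2017 - 1 = 2016
Total = leaves + internal = 2017 + 2016 = 4033

4033


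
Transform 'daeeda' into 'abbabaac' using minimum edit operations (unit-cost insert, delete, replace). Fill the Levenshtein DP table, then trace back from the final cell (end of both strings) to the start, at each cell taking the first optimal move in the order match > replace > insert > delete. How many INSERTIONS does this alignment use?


Edit distance = 7. Backtracking from cell (6, 8) with preference match > replace > insert > delete,
then listing the resulting alignment 'daeeda' -> 'abbabaac' left to right:
  Step 1: insert 'a' [insertion #1]
  Step 2: insert 'b' [insertion #2]
  Step 3: replace d->b
  Step 4: keep 'a'
  Step 5: replace e->b
  Step 6: replace e->a
  Step 7: replace d->a
  Step 8: replace a->c
Total insertions: 2

2


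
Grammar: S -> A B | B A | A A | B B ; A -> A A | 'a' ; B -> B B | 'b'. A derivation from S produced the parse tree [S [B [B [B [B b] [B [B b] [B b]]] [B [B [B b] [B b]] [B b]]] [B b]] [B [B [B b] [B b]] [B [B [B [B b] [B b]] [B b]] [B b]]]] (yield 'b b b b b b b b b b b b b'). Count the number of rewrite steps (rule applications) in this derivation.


Every bracketed nonterminal node [X ...] in the tree is produced by exactly one rule application.
Reading the tree off as a leftmost derivation:
  Step 1: S  =>  B B   (applied S -> B B)
  Step 2: B B  =>  B B B   (applied B -> B B)
  Step 3: B B B  =>  B B B B   (applied B -> B B)
  Step 4: B B B B  =>  B B B B B   (applied B -> B B)
  Step 5: B B B B B  =>  b B B B B   (applied B -> b)
  Step 6: b B B B B  =>  b B B B B B   (applied B -> B B)
  Step 7: b B B B B B  =>  b b B B B B   (applied B -> b)
  Step 8: b b B B B B  =>  b b b B B B   (applied B -> b)
  Step 9: b b b B B B  =>  b b b B B B B   (applied B -> B B)
  Step 10: b b b B B B B  =>  b b b B B B B B   (applied B -> B B)
  Step 11: b b b B B B B B  =>  b b b b B B B B   (applied B -> b)
  Step 12: b b b b B B B B  =>  b b b b b B B B   (applied B -> b)
  Step 13: b b b b b B B B  =>  b b b b b b B B   (applied B -> b)
  Step 14: b b b b b b B B  =>  b b b b b b b B   (applied B -> b)
  Step 15: b b b b b b b B  =>  b b b b b b b B B   (applied B -> B B)
  Step 16: b b b b b b b B B  =>  b b b b b b b B B B   (applied B -> B B)
  Step 17: b b b b b b b B B B  =>  b b b b b b b b B B   (applied B -> b)
  Step 18: b b b b b b b b B B  =>  b b b b b b b b b B   (applied B -> b)
  Step 19: b b b b b b b b b B  =>  b b b b b b b b b B B   (applied B -> B B)
  Step 20: b b b b b b b b b B B  =>  b b b b b b b b b B B B   (applied B -> B B)
  Step 21: b b b b b b b b b B B B  =>  b b b b b b b b b B B B B   (applied B -> B B)
  Step 22: b b b b b b b b b B B B B  =>  b b b b b b b b b b B B B   (applied B -> b)
  Step 23: b b b b b b b b b b B B B  =>  b b b b b b b b b b b B B   (applied B -> b)
  Step 24: b b b b b b b b b b b B B  =>  b b b b b b b b b b b b B   (applied B -> b)
  Step 25: b b b b b b b b b b b b B  =>  b b b b b b b b b b b b b   (applied B -> b)
Final yield: b b b b b b b b b b b b b
Total rewrite steps: 25

25


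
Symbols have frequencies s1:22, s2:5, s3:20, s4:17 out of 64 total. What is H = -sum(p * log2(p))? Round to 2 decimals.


Computing entropy H = -sum(p_i * log2(p_i)):
  s1: p = 22/64 = 0.3438, -p*log2(p) = 0.5296
  s2: p = 5/64 = 0.0781, -p*log2(p) = 0.2873
  s3: p = 20/64 = 0.3125, -p*log2(p) = 0.5244
  s4: p = 17/64 = 0.2656, -p*log2(p) = 0.5080
H = sum of terms = 1.8493
Rounded to 2 decimals: 1.85

1.85


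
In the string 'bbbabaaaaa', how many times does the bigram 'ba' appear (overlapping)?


Scanning 'bbbabaaaaa' for bigram 'ba':
  Position 0: 'bb' -> no
  Position 1: 'bb' -> no
  Position 2: 'ba' -> MATCH
  Position 3: 'ab' -> no
  Position 4: 'ba' -> MATCH
  Position 5: 'aa' -> no
  Position 6: 'aa' -> no
  Position 7: 'aa' -> no
  Position 8: 'aa' -> no
Total matches: 2

2


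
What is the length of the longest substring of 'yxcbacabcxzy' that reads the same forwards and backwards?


Scanning 'yxcbacabcxzy' for palindromic substrings.
Substring at positions 1-9: 'xcbacabcx'.
Check: reverse('xcbacabcx') = 'xcbacabcx' -> palindrome confirmed.
Neighbouring characters ('y' / 'z') break symmetry, so it cannot extend further.
No longer palindromic substring exists; longest length = 9

9


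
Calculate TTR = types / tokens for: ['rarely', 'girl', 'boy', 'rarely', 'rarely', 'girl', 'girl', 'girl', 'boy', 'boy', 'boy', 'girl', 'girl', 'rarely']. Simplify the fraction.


Tokens: 14
Unique types: ('boy', 'girl', 'rarely') = 3
TTR = 3/14
Already in lowest terms.

3/14


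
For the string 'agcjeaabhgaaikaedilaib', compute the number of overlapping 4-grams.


String 'agcjeaabhgaaikaedilaib' has length L = 22.
Number of overlapping n-grams = L - n + 1
Substituting: 22 - 4 + 1 = 19

19


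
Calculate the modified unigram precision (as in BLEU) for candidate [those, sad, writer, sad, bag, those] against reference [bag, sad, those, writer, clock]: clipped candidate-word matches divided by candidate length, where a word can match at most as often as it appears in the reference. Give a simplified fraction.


Reference word counts: {'bag': 1, 'clock': 1, 'sad': 1, 'those': 1, 'writer': 1}
Checking each candidate word (with clipping):
  'those' -> in reference (ref count 1, used 1/1) -> match (matches: 1)
  'sad' -> in reference (ref count 1, used 1/1) -> match (matches: 2)
  'writer' -> in reference (ref count 1, used 1/1) -> match (matches: 3)
  'sad' -> ref count 1 already used up (1/1) -> clipped, no match (matches: 3)
  'bag' -> in reference (ref count 1, used 1/1) -> match (matches: 4)
  'those' -> ref count 1 already used up (1/1) -> clipped, no match (matches: 4)
Clipped matches: 4, Candidate length: 6
Precision = 4/6 = 2/3

2/3


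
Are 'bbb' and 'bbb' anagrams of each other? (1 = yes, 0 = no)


Sort characters of 'bbb': 'bbb'
Sort characters of 'bbb': 'bbb'
Sorted forms match -> they ARE anagrams
Result: 1

1


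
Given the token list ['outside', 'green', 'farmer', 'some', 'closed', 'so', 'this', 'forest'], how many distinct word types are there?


Listing all tokens and tracking unique types:
  Token 1: 'outside' -> NEW (unique so far: 1)
  Token 2: 'green' -> NEW (unique so far: 2)
  Token 3: 'farmer' -> NEW (unique so far: 3)
  Token 4: 'some' -> NEW (unique so far: 4)
  Token 5: 'closed' -> NEW (unique so far: 5)
  Token 6: 'so' -> NEW (unique so far: 6)
  Token 7: 'this' -> NEW (unique so far: 7)
  Token 8: 'forest' -> NEW (unique so far: 8)
Unique types: ('closed', 'farmer', 'forest', 'green', 'outside', 'so', 'some', 'this')
Vocabulary size: 8

8


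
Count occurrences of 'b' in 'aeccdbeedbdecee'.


Scanning 'aeccdbeedbdecee' for 'b':
  Position 5: 'b' -> MATCH (count: 1)
  Position 9: 'b' -> MATCH (count: 2)
Total occurrences of 'b': 2

2


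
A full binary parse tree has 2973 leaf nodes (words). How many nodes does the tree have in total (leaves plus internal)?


Leaf nodes (terminals): 2973
Internal nodes = n - 1 = 2973 - 1 = 2972
Total = leaves + internal = 2973 + 2972 = 5945

5945


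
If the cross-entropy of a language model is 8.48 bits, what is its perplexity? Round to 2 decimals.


Perplexity formula: PP = 2^H
H = 8.48
PP = 2^8.48
Decompose: 2^8.48 = 2^8 * 2^0.48
2^8 = 256, 2^0.48 ~ 1.3947437
PP ~ 256 * 1.3947437 = 357.0543872
Rounded to 2 decimals: 357.05

357.05


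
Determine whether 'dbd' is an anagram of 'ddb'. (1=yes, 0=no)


Sort characters of 'dbd': 'bdd'
Sort characters of 'ddb': 'bdd'
Sorted forms match -> they ARE anagrams
Result: 1

1


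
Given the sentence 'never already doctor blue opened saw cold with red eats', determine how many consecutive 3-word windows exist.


Word trigrams from [10] words:
  Trigram 1: (never already doctor)
  Trigram 2: (already doctor blue)
  Trigram 3: (doctor blue opened)
  Trigram 4: (blue opened saw)
  Trigram 5: (opened saw cold)
  Trigram 6: (saw cold with)
  Trigram 7: (cold with red)
  Trigram 8: (with red eats)
Total word trigrams: 10 - 2 = 8

8


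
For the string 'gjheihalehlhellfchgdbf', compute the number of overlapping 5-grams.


String 'gjheihalehlhellfchgdbf' has length L = 22.
Number of overlapping n-grams = L - n + 1
Substituting: 22 - 5 + 1 = 18

18


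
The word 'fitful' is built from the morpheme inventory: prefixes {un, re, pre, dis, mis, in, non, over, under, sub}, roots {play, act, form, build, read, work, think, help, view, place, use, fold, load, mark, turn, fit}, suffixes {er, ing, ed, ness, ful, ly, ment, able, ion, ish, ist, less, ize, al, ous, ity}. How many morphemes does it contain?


Segmenting 'fitful' against the inventory:
  'fit' -> root (morpheme 1)
  'ful' -> suffix (morpheme 2)
Total morphemes: 2

2


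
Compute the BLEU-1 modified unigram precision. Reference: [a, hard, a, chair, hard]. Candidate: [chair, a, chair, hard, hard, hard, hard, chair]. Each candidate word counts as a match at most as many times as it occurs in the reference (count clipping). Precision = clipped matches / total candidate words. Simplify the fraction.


Reference word counts: {'a': 2, 'chair': 1, 'hard': 2}
Checking each candidate word (with clipping):
  'chair' -> in reference (ref count 1, used 1/1) -> match (matches: 1)
  'a' -> in reference (ref count 2, used 1/2) -> match (matches: 2)
  'chair' -> ref count 1 already used up (1/1) -> clipped, no match (matches: 2)
  'hard' -> in reference (ref count 2, used 1/2) -> match (matches: 3)
  'hard' -> in reference (ref count 2, used 2/2) -> match (matches: 4)
  'hard' -> ref count 2 already used up (2/2) -> clipped, no match (matches: 4)
  'hard' -> ref count 2 already used up (2/2) -> clipped, no match (matches: 4)
  'chair' -> ref count 1 already used up (1/1) -> clipped, no match (matches: 4)
Clipped matches: 4, Candidate length: 8
Precision = 4/8 = 1/2

1/2


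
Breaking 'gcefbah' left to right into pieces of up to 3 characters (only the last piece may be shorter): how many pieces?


'gcefbah' has 7 characters.
Chunking with max size 3:
  Chunk 1: 'gce' (positions 0-2)
  Chunk 2: 'fba' (positions 3-5)
  Chunk 3: 'h' (positions 6-6)
Total chunks: ceil(7 / 3) = 3

3


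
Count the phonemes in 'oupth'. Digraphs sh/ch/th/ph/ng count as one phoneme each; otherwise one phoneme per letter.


Parsing 'oupth' greedily, digraphs first:
  'o' -> vowel phoneme (phonemes so far: 1)
  'u' -> vowel phoneme (phonemes so far: 2)
  'p' -> consonant phoneme (phonemes so far: 3)
  'th' -> digraph (1 consonant phoneme) (phonemes so far: 4)
Total phonemes: 4

4


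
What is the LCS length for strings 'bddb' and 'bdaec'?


DP table for LCS of 'bddb' and 'bdaec':
       b  d  a  e  c
    0  0  0  0  0  0
  b 0  1  1  1  1  1
  d 0  1  2  2  2  2
  d 0  1  2  2  2  2
  b 0  1  2  2  2  2
LCS: 'bd'
LCS length = 2

2


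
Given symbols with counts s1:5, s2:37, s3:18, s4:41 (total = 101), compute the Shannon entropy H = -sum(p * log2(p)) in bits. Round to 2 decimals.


Computing entropy H = -sum(p_i * log2(p_i)):
  s1: p = 5/101 = 0.0495, -p*log2(p) = 0.2147
  s2: p = 37/101 = 0.3663, -p*log2(p) = 0.5307
  s3: p = 18/101 = 0.1782, -p*log2(p) = 0.4435
  s4: p = 41/101 = 0.4059, -p*log2(p) = 0.5280
H = sum of terms = 1.7169
Rounded to 2 decimals: 1.72

1.72


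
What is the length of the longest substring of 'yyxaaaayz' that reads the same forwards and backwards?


Scanning 'yyxaaaayz' for palindromic substrings.
Substring at positions 3-6: 'aaaa'.
Check: reverse('aaaa') = 'aaaa' -> palindrome confirmed.
Neighbouring characters ('x' / 'y') break symmetry, so it cannot extend further.
No longer palindromic substring exists; longest length = 4

4


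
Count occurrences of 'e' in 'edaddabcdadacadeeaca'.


Scanning 'edaddabcdadacadeeaca' for 'e':
  Position 0: 'e' -> MATCH (count: 1)
  Position 15: 'e' -> MATCH (count: 2)
  Position 16: 'e' -> MATCH (count: 3)
Total occurrences of 'e': 3

3


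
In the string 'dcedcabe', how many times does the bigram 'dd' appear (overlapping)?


Scanning 'dcedcabe' for bigram 'dd':
  Position 0: 'dc' -> no
  Position 1: 'ce' -> no
  Position 2: 'ed' -> no
  Position 3: 'dc' -> no
  Position 4: 'ca' -> no
  Position 5: 'ab' -> no
  Position 6: 'be' -> no
Total matches: 0

0


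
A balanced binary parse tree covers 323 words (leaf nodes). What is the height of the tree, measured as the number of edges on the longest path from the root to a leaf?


In a balanced binary tree with n leaves the deepest leaf is ceil(log2(n)) edges below the root.
log2(323) = 8.3354
ceil(8.3354) = 9
height (edges) = 9

9


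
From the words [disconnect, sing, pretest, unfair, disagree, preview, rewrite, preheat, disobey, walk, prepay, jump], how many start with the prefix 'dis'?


Checking each word for prefix 'dis':
  'disconnect' -> YES, starts with 'dis' (count: 1)
  'sing' -> no (count: 1)
  'pretest' -> no (count: 1)
  'unfair' -> no (count: 1)
  'disagree' -> YES, starts with 'dis' (count: 2)
  'preview' -> no (count: 2)
  'rewrite' -> no (count: 2)
  'preheat' -> no (count: 2)
  'disobey' -> YES, starts with 'dis' (count: 3)
  'walk' -> no (count: 3)
  'prepay' -> no (count: 3)
  'jump' -> no (count: 3)
Total with prefix 'dis': 3

3


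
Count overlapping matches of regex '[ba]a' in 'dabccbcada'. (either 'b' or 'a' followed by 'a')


Pattern: [ba]a means either 'b' or 'a' followed by 'a'.
Scanning 'dabccbcada' position-by-position:
  Pos 0: window 'da' -> no
  Pos 1: window 'ab' -> no
  Pos 2: window 'bc' -> no
  Pos 3: window 'cc' -> no
  Pos 4: window 'cb' -> no
  Pos 5: window 'bc' -> no
  Pos 6: window 'ca' -> no
  Pos 7: window 'ad' -> no
  Pos 8: window 'da' -> no
  Pos 9: window 'a' -> no
Total matches: 0

0


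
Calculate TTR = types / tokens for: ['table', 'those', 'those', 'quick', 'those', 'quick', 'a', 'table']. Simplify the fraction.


Tokens: 8
Unique types: ('a', 'quick', 'table', 'those') = 4
TTR = 4/8
Simplify: divide both by 4 -> 1/2
TTR = 1/2

1/2


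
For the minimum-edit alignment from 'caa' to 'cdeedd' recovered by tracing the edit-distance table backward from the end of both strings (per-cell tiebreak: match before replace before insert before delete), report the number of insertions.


Edit distance = 5. Backtracking from cell (3, 6) with preference match > replace > insert > delete,
then listing the resulting alignment 'caa' -> 'cdeedd' left to right:
  Step 1: keep 'c'
  Step 2: insert 'd' [insertion #1]
  Step 3: insert 'e' [insertion #2]
  Step 4: insert 'e' [insertion #3]
  Step 5: replace a->d
  Step 6: replace a->d
Total insertions: 3

3
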